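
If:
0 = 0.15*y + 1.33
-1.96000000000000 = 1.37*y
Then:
No Solution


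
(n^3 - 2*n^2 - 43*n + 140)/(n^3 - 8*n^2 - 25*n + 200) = (n^2 + 3*n - 28)/(n^2 - 3*n - 40)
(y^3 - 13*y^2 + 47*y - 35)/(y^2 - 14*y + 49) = (y^2 - 6*y + 5)/(y - 7)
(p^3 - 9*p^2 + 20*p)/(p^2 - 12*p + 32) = p*(p - 5)/(p - 8)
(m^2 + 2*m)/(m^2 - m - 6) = m/(m - 3)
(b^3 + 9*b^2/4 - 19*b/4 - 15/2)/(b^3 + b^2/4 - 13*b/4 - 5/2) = (b + 3)/(b + 1)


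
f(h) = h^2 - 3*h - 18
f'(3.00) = 3.00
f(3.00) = -18.00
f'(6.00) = 9.00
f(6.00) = 0.00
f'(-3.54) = -10.08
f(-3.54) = 5.15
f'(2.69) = 2.38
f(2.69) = -18.83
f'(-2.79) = -8.58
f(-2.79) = -1.85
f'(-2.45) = -7.90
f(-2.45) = -4.65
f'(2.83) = 2.66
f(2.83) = -18.48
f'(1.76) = 0.52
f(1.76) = -20.18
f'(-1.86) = -6.72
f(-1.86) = -8.96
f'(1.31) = -0.38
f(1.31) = -20.21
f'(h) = 2*h - 3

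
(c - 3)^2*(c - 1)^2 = c^4 - 8*c^3 + 22*c^2 - 24*c + 9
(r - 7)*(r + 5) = r^2 - 2*r - 35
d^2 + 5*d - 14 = (d - 2)*(d + 7)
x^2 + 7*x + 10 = (x + 2)*(x + 5)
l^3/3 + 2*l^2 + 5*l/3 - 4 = (l/3 + 1)*(l - 1)*(l + 4)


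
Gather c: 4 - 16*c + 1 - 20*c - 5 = -36*c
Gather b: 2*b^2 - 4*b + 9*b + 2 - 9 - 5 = 2*b^2 + 5*b - 12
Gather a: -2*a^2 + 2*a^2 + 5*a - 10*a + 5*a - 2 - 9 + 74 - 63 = 0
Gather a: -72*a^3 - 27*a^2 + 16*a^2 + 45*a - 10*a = -72*a^3 - 11*a^2 + 35*a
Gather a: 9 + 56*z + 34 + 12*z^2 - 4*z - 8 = 12*z^2 + 52*z + 35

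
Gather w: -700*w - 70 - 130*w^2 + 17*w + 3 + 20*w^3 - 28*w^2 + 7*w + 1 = 20*w^3 - 158*w^2 - 676*w - 66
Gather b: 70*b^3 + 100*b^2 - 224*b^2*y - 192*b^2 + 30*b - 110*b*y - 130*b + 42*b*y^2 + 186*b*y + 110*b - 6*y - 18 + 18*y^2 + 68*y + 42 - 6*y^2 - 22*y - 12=70*b^3 + b^2*(-224*y - 92) + b*(42*y^2 + 76*y + 10) + 12*y^2 + 40*y + 12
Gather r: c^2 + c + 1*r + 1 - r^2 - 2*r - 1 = c^2 + c - r^2 - r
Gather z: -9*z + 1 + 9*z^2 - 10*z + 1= 9*z^2 - 19*z + 2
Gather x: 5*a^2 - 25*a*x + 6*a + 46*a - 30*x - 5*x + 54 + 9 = 5*a^2 + 52*a + x*(-25*a - 35) + 63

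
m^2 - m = m*(m - 1)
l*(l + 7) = l^2 + 7*l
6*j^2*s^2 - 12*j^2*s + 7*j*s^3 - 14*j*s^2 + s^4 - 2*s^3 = s*(j + s)*(6*j + s)*(s - 2)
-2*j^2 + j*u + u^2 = (-j + u)*(2*j + u)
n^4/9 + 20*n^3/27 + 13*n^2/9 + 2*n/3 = n*(n/3 + 1)^2*(n + 2/3)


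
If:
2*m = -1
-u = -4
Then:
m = -1/2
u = 4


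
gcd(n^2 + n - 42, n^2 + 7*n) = n + 7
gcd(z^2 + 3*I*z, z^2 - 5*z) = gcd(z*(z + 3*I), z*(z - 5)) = z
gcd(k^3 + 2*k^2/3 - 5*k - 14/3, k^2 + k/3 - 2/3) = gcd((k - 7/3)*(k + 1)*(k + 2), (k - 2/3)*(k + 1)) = k + 1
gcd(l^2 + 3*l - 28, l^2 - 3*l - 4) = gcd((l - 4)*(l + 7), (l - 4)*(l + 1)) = l - 4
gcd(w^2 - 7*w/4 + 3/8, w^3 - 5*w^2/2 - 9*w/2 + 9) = w - 3/2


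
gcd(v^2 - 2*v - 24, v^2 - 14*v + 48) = v - 6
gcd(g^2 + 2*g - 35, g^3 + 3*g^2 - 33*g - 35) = g^2 + 2*g - 35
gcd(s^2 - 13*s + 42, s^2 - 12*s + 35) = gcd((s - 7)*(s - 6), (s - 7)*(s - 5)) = s - 7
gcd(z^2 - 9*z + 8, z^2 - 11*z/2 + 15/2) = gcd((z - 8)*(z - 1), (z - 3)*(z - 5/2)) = 1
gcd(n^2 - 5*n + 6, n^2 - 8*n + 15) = n - 3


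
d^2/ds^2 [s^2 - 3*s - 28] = 2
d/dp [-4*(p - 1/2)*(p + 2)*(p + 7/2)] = -12*p^2 - 40*p - 17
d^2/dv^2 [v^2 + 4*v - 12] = 2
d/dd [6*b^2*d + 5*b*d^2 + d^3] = 6*b^2 + 10*b*d + 3*d^2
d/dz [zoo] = 0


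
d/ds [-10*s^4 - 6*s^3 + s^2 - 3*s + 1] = -40*s^3 - 18*s^2 + 2*s - 3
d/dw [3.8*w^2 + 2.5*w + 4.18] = 7.6*w + 2.5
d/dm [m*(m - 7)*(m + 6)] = 3*m^2 - 2*m - 42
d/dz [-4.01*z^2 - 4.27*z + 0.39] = -8.02*z - 4.27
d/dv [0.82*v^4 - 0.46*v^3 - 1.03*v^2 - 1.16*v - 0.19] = 3.28*v^3 - 1.38*v^2 - 2.06*v - 1.16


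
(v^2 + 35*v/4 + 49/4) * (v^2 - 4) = v^4 + 35*v^3/4 + 33*v^2/4 - 35*v - 49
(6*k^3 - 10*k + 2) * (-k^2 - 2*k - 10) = -6*k^5 - 12*k^4 - 50*k^3 + 18*k^2 + 96*k - 20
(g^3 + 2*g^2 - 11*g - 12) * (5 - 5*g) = -5*g^4 - 5*g^3 + 65*g^2 + 5*g - 60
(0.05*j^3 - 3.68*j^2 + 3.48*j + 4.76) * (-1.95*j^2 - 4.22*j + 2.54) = -0.0975*j^5 + 6.965*j^4 + 8.8706*j^3 - 33.3148*j^2 - 11.248*j + 12.0904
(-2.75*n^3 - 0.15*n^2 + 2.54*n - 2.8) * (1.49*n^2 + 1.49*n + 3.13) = -4.0975*n^5 - 4.321*n^4 - 5.0464*n^3 - 0.8569*n^2 + 3.7782*n - 8.764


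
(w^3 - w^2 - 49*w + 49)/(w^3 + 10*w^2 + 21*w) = (w^2 - 8*w + 7)/(w*(w + 3))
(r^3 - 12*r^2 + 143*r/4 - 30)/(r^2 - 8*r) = r - 4 + 15/(4*r)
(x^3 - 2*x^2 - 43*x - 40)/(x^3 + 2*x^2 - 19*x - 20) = (x - 8)/(x - 4)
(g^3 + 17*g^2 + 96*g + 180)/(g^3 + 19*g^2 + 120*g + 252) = (g + 5)/(g + 7)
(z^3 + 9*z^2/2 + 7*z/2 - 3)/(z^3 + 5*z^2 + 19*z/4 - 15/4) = 2*(z + 2)/(2*z + 5)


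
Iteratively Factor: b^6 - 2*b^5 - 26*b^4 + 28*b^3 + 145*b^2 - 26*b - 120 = (b - 5)*(b^5 + 3*b^4 - 11*b^3 - 27*b^2 + 10*b + 24) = (b - 5)*(b - 1)*(b^4 + 4*b^3 - 7*b^2 - 34*b - 24) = (b - 5)*(b - 1)*(b + 4)*(b^3 - 7*b - 6) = (b - 5)*(b - 1)*(b + 1)*(b + 4)*(b^2 - b - 6) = (b - 5)*(b - 3)*(b - 1)*(b + 1)*(b + 4)*(b + 2)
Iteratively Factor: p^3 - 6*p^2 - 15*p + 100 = (p - 5)*(p^2 - p - 20) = (p - 5)^2*(p + 4)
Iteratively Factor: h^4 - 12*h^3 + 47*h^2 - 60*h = (h - 4)*(h^3 - 8*h^2 + 15*h) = (h - 5)*(h - 4)*(h^2 - 3*h) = (h - 5)*(h - 4)*(h - 3)*(h)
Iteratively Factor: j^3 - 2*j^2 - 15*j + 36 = (j + 4)*(j^2 - 6*j + 9) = (j - 3)*(j + 4)*(j - 3)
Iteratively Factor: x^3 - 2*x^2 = (x)*(x^2 - 2*x) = x^2*(x - 2)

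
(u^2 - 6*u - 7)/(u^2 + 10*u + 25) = (u^2 - 6*u - 7)/(u^2 + 10*u + 25)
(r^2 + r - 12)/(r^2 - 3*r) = (r + 4)/r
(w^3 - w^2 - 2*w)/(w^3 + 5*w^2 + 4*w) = (w - 2)/(w + 4)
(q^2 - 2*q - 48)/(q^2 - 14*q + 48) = (q + 6)/(q - 6)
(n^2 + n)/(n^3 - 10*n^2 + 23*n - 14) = n*(n + 1)/(n^3 - 10*n^2 + 23*n - 14)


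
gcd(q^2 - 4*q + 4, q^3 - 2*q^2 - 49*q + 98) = q - 2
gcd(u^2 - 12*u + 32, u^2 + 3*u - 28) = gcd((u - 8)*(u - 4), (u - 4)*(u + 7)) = u - 4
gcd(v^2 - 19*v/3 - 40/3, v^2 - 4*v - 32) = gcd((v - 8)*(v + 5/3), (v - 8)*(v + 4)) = v - 8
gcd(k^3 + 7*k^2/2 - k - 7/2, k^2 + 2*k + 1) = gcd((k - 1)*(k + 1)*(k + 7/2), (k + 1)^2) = k + 1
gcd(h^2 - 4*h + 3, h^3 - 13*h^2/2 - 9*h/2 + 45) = h - 3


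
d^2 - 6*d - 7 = (d - 7)*(d + 1)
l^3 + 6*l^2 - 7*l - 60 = (l - 3)*(l + 4)*(l + 5)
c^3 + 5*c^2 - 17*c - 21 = (c - 3)*(c + 1)*(c + 7)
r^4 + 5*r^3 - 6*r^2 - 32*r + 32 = (r - 2)*(r - 1)*(r + 4)^2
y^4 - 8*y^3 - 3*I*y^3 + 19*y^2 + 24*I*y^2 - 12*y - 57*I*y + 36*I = (y - 4)*(y - 3)*(y - 1)*(y - 3*I)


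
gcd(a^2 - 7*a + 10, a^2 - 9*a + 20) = a - 5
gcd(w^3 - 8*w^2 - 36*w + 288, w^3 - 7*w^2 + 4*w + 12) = w - 6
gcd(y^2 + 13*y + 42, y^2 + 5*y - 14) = y + 7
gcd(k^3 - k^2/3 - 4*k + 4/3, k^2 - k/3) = k - 1/3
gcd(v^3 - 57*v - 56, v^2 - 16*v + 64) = v - 8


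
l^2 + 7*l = l*(l + 7)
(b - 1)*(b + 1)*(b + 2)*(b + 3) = b^4 + 5*b^3 + 5*b^2 - 5*b - 6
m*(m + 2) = m^2 + 2*m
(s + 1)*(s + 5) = s^2 + 6*s + 5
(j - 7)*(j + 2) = j^2 - 5*j - 14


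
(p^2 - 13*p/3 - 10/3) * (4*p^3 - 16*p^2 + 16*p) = 4*p^5 - 100*p^4/3 + 72*p^3 - 16*p^2 - 160*p/3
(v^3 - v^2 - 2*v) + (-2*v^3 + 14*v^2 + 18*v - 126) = -v^3 + 13*v^2 + 16*v - 126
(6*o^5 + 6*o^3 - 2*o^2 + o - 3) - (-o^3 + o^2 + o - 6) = 6*o^5 + 7*o^3 - 3*o^2 + 3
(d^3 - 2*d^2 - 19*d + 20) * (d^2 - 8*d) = d^5 - 10*d^4 - 3*d^3 + 172*d^2 - 160*d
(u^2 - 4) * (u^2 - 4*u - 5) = u^4 - 4*u^3 - 9*u^2 + 16*u + 20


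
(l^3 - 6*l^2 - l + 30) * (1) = l^3 - 6*l^2 - l + 30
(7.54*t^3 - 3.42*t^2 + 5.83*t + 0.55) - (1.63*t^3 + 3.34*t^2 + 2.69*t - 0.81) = 5.91*t^3 - 6.76*t^2 + 3.14*t + 1.36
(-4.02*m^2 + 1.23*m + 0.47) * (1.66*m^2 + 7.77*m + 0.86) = -6.6732*m^4 - 29.1936*m^3 + 6.8801*m^2 + 4.7097*m + 0.4042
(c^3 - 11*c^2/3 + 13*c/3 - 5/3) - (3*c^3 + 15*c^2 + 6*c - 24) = -2*c^3 - 56*c^2/3 - 5*c/3 + 67/3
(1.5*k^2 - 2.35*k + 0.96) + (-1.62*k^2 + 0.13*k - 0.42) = -0.12*k^2 - 2.22*k + 0.54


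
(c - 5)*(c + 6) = c^2 + c - 30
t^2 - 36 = (t - 6)*(t + 6)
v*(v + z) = v^2 + v*z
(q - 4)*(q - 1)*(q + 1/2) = q^3 - 9*q^2/2 + 3*q/2 + 2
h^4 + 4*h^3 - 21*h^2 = h^2*(h - 3)*(h + 7)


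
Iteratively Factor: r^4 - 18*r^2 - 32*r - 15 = (r + 1)*(r^3 - r^2 - 17*r - 15) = (r + 1)^2*(r^2 - 2*r - 15) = (r + 1)^2*(r + 3)*(r - 5)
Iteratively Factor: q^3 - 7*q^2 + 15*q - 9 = (q - 3)*(q^2 - 4*q + 3) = (q - 3)^2*(q - 1)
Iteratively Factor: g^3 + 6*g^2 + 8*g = (g + 2)*(g^2 + 4*g) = (g + 2)*(g + 4)*(g)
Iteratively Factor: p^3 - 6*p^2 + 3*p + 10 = (p - 2)*(p^2 - 4*p - 5) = (p - 2)*(p + 1)*(p - 5)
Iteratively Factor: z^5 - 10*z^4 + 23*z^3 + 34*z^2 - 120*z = (z)*(z^4 - 10*z^3 + 23*z^2 + 34*z - 120) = z*(z - 3)*(z^3 - 7*z^2 + 2*z + 40) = z*(z - 5)*(z - 3)*(z^2 - 2*z - 8) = z*(z - 5)*(z - 4)*(z - 3)*(z + 2)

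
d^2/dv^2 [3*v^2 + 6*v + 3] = 6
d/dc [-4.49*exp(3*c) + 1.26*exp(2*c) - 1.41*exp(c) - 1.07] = (-13.47*exp(2*c) + 2.52*exp(c) - 1.41)*exp(c)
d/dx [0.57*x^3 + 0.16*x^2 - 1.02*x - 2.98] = 1.71*x^2 + 0.32*x - 1.02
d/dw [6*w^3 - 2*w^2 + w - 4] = 18*w^2 - 4*w + 1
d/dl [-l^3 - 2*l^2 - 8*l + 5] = -3*l^2 - 4*l - 8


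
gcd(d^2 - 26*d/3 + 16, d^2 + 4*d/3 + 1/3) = 1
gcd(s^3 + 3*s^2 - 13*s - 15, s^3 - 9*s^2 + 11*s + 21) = s^2 - 2*s - 3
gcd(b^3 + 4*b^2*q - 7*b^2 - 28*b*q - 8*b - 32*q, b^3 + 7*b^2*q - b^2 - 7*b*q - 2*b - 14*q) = b + 1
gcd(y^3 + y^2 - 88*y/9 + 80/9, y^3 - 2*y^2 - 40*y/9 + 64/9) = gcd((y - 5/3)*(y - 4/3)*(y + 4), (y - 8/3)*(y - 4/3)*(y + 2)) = y - 4/3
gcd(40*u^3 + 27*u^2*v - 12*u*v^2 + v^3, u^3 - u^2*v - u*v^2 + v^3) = u + v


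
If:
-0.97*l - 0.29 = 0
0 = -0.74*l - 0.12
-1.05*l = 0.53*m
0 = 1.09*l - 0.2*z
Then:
No Solution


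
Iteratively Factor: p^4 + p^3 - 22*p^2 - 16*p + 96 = (p - 4)*(p^3 + 5*p^2 - 2*p - 24) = (p - 4)*(p - 2)*(p^2 + 7*p + 12) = (p - 4)*(p - 2)*(p + 3)*(p + 4)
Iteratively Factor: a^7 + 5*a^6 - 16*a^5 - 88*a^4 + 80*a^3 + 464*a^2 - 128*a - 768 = (a + 2)*(a^6 + 3*a^5 - 22*a^4 - 44*a^3 + 168*a^2 + 128*a - 384) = (a - 2)*(a + 2)*(a^5 + 5*a^4 - 12*a^3 - 68*a^2 + 32*a + 192) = (a - 2)*(a + 2)*(a + 4)*(a^4 + a^3 - 16*a^2 - 4*a + 48) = (a - 3)*(a - 2)*(a + 2)*(a + 4)*(a^3 + 4*a^2 - 4*a - 16) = (a - 3)*(a - 2)^2*(a + 2)*(a + 4)*(a^2 + 6*a + 8) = (a - 3)*(a - 2)^2*(a + 2)^2*(a + 4)*(a + 4)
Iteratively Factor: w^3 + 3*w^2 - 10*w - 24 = (w + 4)*(w^2 - w - 6) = (w - 3)*(w + 4)*(w + 2)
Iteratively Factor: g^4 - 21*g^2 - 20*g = (g + 1)*(g^3 - g^2 - 20*g) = (g - 5)*(g + 1)*(g^2 + 4*g) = g*(g - 5)*(g + 1)*(g + 4)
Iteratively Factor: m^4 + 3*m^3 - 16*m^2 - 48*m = (m + 3)*(m^3 - 16*m) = m*(m + 3)*(m^2 - 16) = m*(m - 4)*(m + 3)*(m + 4)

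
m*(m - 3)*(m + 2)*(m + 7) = m^4 + 6*m^3 - 13*m^2 - 42*m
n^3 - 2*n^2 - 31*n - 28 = (n - 7)*(n + 1)*(n + 4)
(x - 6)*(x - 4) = x^2 - 10*x + 24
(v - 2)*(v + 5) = v^2 + 3*v - 10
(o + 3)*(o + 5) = o^2 + 8*o + 15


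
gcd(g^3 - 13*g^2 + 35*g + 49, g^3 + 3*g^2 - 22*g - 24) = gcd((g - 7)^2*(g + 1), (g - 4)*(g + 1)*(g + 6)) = g + 1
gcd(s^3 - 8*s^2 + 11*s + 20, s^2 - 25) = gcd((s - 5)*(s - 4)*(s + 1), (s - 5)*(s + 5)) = s - 5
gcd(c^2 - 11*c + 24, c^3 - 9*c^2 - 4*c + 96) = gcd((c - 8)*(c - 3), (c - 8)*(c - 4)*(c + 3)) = c - 8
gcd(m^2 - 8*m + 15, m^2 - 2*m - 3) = m - 3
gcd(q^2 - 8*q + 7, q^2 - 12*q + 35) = q - 7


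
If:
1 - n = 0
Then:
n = 1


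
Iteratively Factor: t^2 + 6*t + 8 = (t + 4)*(t + 2)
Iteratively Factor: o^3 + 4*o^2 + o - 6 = (o + 3)*(o^2 + o - 2) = (o + 2)*(o + 3)*(o - 1)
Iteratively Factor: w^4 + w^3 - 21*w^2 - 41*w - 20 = (w - 5)*(w^3 + 6*w^2 + 9*w + 4) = (w - 5)*(w + 1)*(w^2 + 5*w + 4) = (w - 5)*(w + 1)^2*(w + 4)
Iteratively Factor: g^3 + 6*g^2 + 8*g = (g)*(g^2 + 6*g + 8) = g*(g + 2)*(g + 4)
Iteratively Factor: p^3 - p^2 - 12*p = (p + 3)*(p^2 - 4*p) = p*(p + 3)*(p - 4)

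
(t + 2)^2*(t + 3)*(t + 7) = t^4 + 14*t^3 + 65*t^2 + 124*t + 84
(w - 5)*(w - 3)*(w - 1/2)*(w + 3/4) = w^4 - 31*w^3/4 + 101*w^2/8 + 27*w/4 - 45/8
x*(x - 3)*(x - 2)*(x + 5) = x^4 - 19*x^2 + 30*x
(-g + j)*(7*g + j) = -7*g^2 + 6*g*j + j^2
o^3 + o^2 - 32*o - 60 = (o - 6)*(o + 2)*(o + 5)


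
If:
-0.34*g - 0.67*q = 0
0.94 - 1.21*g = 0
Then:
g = 0.78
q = -0.39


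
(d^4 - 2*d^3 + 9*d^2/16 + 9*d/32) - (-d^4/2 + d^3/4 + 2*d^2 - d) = 3*d^4/2 - 9*d^3/4 - 23*d^2/16 + 41*d/32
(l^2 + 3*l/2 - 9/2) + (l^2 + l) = 2*l^2 + 5*l/2 - 9/2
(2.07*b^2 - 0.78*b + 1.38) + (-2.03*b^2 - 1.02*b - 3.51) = 0.04*b^2 - 1.8*b - 2.13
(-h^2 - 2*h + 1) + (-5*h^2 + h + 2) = -6*h^2 - h + 3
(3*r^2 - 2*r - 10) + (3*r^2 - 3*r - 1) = 6*r^2 - 5*r - 11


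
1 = 1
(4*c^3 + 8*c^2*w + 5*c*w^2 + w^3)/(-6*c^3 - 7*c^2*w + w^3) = (2*c + w)/(-3*c + w)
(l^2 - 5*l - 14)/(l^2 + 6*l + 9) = (l^2 - 5*l - 14)/(l^2 + 6*l + 9)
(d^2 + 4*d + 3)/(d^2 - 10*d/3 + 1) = 3*(d^2 + 4*d + 3)/(3*d^2 - 10*d + 3)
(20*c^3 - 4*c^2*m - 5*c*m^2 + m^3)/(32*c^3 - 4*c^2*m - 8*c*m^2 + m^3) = (5*c - m)/(8*c - m)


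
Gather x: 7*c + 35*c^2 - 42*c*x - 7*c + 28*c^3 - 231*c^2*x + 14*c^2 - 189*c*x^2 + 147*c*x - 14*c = 28*c^3 + 49*c^2 - 189*c*x^2 - 14*c + x*(-231*c^2 + 105*c)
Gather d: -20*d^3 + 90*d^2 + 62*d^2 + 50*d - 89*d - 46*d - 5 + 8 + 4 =-20*d^3 + 152*d^2 - 85*d + 7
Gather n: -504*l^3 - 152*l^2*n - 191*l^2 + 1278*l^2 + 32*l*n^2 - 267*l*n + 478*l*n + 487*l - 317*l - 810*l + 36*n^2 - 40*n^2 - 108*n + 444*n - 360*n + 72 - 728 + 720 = -504*l^3 + 1087*l^2 - 640*l + n^2*(32*l - 4) + n*(-152*l^2 + 211*l - 24) + 64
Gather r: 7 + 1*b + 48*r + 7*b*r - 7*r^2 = b - 7*r^2 + r*(7*b + 48) + 7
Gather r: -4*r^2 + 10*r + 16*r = -4*r^2 + 26*r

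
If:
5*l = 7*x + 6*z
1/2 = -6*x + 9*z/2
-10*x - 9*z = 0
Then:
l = -1/330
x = -1/22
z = 5/99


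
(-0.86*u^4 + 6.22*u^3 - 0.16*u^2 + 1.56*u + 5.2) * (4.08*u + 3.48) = -3.5088*u^5 + 22.3848*u^4 + 20.9928*u^3 + 5.808*u^2 + 26.6448*u + 18.096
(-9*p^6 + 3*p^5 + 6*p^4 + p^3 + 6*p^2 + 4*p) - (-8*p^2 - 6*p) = -9*p^6 + 3*p^5 + 6*p^4 + p^3 + 14*p^2 + 10*p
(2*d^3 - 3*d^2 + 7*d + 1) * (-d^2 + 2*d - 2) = -2*d^5 + 7*d^4 - 17*d^3 + 19*d^2 - 12*d - 2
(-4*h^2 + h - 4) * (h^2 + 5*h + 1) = -4*h^4 - 19*h^3 - 3*h^2 - 19*h - 4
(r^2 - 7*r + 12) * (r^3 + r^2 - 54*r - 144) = r^5 - 6*r^4 - 49*r^3 + 246*r^2 + 360*r - 1728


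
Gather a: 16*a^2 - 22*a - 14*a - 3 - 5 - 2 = 16*a^2 - 36*a - 10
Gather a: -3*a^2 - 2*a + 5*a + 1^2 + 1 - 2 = -3*a^2 + 3*a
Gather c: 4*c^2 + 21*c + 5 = 4*c^2 + 21*c + 5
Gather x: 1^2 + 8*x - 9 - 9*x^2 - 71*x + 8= -9*x^2 - 63*x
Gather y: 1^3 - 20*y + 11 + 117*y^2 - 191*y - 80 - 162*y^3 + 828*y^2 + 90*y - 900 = -162*y^3 + 945*y^2 - 121*y - 968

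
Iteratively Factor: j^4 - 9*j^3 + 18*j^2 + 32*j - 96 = (j - 3)*(j^3 - 6*j^2 + 32) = (j - 3)*(j + 2)*(j^2 - 8*j + 16) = (j - 4)*(j - 3)*(j + 2)*(j - 4)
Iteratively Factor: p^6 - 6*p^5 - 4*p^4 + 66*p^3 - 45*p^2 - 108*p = (p - 3)*(p^5 - 3*p^4 - 13*p^3 + 27*p^2 + 36*p) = (p - 3)*(p + 1)*(p^4 - 4*p^3 - 9*p^2 + 36*p) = (p - 3)^2*(p + 1)*(p^3 - p^2 - 12*p) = (p - 4)*(p - 3)^2*(p + 1)*(p^2 + 3*p) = p*(p - 4)*(p - 3)^2*(p + 1)*(p + 3)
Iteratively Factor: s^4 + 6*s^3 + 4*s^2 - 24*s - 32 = (s - 2)*(s^3 + 8*s^2 + 20*s + 16) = (s - 2)*(s + 4)*(s^2 + 4*s + 4) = (s - 2)*(s + 2)*(s + 4)*(s + 2)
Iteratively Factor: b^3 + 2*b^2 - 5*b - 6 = (b - 2)*(b^2 + 4*b + 3) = (b - 2)*(b + 3)*(b + 1)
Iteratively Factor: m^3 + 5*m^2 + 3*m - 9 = (m - 1)*(m^2 + 6*m + 9) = (m - 1)*(m + 3)*(m + 3)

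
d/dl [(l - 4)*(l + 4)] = 2*l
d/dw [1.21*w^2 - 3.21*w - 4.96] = 2.42*w - 3.21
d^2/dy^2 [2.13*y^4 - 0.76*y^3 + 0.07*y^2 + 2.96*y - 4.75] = 25.56*y^2 - 4.56*y + 0.14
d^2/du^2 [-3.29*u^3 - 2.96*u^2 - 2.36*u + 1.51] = -19.74*u - 5.92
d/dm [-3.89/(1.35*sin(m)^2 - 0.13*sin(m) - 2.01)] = (10.503*sin(m) - 0.5057)*cos(m)/(-1.35*sin(m)^2 + 0.13*sin(m) + 2.01)^2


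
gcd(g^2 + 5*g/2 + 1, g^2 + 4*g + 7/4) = g + 1/2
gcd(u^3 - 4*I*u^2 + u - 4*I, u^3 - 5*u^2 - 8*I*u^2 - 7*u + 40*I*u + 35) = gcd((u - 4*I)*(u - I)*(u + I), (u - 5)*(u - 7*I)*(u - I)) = u - I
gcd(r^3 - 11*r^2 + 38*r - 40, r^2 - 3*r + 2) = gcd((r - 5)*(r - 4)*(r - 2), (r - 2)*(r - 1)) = r - 2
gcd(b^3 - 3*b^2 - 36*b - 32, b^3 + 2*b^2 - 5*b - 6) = b + 1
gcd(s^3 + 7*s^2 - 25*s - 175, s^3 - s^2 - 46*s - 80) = s + 5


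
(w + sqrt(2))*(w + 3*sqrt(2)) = w^2 + 4*sqrt(2)*w + 6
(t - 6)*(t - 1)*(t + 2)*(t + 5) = t^4 - 33*t^2 - 28*t + 60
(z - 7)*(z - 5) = z^2 - 12*z + 35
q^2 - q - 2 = (q - 2)*(q + 1)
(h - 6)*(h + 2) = h^2 - 4*h - 12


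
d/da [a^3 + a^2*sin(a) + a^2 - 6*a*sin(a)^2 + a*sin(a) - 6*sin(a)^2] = a^2*cos(a) + 3*a^2 + 2*a*sin(a) - 6*a*sin(2*a) + a*cos(a) + 2*a - 6*sin(a)^2 + sin(a) - 6*sin(2*a)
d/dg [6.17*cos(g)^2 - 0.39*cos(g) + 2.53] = (0.39 - 12.34*cos(g))*sin(g)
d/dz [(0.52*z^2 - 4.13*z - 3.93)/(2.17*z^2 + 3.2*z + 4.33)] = (10.6261*z^2 + 21.5594*z - 5.3069)/(4.7089*z^4 + 13.888*z^3 + 29.0322*z^2 + 27.712*z + 18.7489)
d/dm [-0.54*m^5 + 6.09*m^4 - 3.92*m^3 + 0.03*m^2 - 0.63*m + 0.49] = -2.7*m^4 + 24.36*m^3 - 11.76*m^2 + 0.06*m - 0.63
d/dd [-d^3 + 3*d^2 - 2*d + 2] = -3*d^2 + 6*d - 2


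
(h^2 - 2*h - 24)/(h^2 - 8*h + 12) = (h + 4)/(h - 2)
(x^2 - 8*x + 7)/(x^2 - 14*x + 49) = (x - 1)/(x - 7)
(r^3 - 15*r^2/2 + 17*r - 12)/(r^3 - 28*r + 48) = (r - 3/2)/(r + 6)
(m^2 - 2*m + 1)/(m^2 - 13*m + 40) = (m^2 - 2*m + 1)/(m^2 - 13*m + 40)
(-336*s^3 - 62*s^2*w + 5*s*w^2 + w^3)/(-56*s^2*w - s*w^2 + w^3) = (6*s + w)/w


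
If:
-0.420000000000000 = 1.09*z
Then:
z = -0.39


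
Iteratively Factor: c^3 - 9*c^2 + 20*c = (c - 4)*(c^2 - 5*c) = (c - 5)*(c - 4)*(c)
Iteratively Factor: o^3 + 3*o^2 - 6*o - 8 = (o + 1)*(o^2 + 2*o - 8) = (o - 2)*(o + 1)*(o + 4)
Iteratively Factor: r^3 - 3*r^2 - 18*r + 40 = (r - 5)*(r^2 + 2*r - 8) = (r - 5)*(r - 2)*(r + 4)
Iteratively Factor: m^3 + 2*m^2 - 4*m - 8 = (m + 2)*(m^2 - 4) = (m - 2)*(m + 2)*(m + 2)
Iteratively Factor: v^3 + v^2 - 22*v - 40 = (v + 2)*(v^2 - v - 20) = (v - 5)*(v + 2)*(v + 4)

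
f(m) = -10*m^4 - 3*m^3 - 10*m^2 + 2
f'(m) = -40*m^3 - 9*m^2 - 20*m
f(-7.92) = -38480.90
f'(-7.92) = 19465.59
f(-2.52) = -416.77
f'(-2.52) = 633.37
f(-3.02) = -838.39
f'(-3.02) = 1080.06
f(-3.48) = -1459.29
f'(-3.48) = 1646.37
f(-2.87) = -687.91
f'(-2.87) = 928.86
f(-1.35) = -42.06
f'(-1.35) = 109.01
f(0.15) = 1.76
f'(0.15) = -3.34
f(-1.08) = -19.49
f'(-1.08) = 61.49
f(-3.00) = -817.00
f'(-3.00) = 1059.00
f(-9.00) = -64231.00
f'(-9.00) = 28611.00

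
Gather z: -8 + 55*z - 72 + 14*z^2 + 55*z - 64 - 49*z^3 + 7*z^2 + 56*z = -49*z^3 + 21*z^2 + 166*z - 144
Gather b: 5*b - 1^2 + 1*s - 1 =5*b + s - 2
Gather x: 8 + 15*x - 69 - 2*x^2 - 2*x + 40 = -2*x^2 + 13*x - 21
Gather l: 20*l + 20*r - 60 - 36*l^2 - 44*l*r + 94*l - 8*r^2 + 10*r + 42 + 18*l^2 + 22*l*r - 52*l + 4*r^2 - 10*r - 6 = -18*l^2 + l*(62 - 22*r) - 4*r^2 + 20*r - 24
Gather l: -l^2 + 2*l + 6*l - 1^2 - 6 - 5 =-l^2 + 8*l - 12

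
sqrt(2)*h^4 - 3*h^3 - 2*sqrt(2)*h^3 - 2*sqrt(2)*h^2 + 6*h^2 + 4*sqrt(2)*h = h*(h - 2)*(h - 2*sqrt(2))*(sqrt(2)*h + 1)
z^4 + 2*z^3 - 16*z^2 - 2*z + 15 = (z - 3)*(z - 1)*(z + 1)*(z + 5)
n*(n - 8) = n^2 - 8*n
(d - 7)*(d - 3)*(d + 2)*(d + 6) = d^4 - 2*d^3 - 47*d^2 + 48*d + 252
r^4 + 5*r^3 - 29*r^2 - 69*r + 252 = (r - 3)^2*(r + 4)*(r + 7)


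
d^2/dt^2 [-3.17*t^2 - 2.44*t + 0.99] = -6.34000000000000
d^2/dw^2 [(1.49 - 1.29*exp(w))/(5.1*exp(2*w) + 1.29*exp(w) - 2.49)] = (-33.5529*exp(4*w) + 163.50651*exp(3*w) - 68.88213*exp(2*w) + 74.02194*exp(w) - 3.2121)*exp(w)/(132.651*exp(6*w) + 100.6587*exp(5*w) - 168.83397*exp(4*w) - 96.143571*exp(3*w) + 82.430703*exp(2*w) + 23.994387*exp(w) - 15.438249)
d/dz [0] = 0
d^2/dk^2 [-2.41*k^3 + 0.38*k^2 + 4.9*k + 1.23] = 0.76 - 14.46*k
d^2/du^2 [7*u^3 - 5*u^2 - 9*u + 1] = 42*u - 10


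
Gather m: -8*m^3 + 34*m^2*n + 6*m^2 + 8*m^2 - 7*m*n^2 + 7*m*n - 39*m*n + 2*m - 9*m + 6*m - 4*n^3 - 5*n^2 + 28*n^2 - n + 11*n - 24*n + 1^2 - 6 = -8*m^3 + m^2*(34*n + 14) + m*(-7*n^2 - 32*n - 1) - 4*n^3 + 23*n^2 - 14*n - 5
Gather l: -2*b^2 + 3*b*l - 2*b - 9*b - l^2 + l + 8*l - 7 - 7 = -2*b^2 - 11*b - l^2 + l*(3*b + 9) - 14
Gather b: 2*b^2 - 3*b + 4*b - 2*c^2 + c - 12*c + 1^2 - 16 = 2*b^2 + b - 2*c^2 - 11*c - 15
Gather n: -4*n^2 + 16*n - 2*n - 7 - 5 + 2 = -4*n^2 + 14*n - 10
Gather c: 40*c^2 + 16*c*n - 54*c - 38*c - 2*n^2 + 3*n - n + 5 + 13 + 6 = 40*c^2 + c*(16*n - 92) - 2*n^2 + 2*n + 24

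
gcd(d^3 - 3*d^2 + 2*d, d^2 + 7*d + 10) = 1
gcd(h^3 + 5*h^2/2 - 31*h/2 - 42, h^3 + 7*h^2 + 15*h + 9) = h + 3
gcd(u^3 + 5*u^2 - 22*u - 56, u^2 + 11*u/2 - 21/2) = u + 7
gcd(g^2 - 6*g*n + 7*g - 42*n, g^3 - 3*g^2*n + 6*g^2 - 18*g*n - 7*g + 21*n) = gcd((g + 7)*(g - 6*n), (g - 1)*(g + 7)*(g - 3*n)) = g + 7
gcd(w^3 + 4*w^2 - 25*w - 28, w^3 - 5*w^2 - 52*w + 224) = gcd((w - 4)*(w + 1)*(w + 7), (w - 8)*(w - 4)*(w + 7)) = w^2 + 3*w - 28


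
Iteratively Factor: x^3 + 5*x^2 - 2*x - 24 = (x + 4)*(x^2 + x - 6) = (x - 2)*(x + 4)*(x + 3)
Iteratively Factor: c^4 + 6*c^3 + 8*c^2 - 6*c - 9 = (c + 1)*(c^3 + 5*c^2 + 3*c - 9) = (c - 1)*(c + 1)*(c^2 + 6*c + 9) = (c - 1)*(c + 1)*(c + 3)*(c + 3)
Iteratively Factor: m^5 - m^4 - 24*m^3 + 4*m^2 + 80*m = (m - 2)*(m^4 + m^3 - 22*m^2 - 40*m) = (m - 5)*(m - 2)*(m^3 + 6*m^2 + 8*m) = (m - 5)*(m - 2)*(m + 4)*(m^2 + 2*m) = (m - 5)*(m - 2)*(m + 2)*(m + 4)*(m)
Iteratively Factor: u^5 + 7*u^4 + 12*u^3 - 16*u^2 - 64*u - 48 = (u + 3)*(u^4 + 4*u^3 - 16*u - 16) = (u - 2)*(u + 3)*(u^3 + 6*u^2 + 12*u + 8) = (u - 2)*(u + 2)*(u + 3)*(u^2 + 4*u + 4) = (u - 2)*(u + 2)^2*(u + 3)*(u + 2)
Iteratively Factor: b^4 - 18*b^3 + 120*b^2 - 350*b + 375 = (b - 5)*(b^3 - 13*b^2 + 55*b - 75) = (b - 5)^2*(b^2 - 8*b + 15) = (b - 5)^3*(b - 3)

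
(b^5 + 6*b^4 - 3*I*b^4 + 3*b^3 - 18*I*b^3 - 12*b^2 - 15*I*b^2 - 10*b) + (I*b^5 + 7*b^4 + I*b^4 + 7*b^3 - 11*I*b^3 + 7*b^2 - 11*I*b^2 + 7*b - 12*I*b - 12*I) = b^5 + I*b^5 + 13*b^4 - 2*I*b^4 + 10*b^3 - 29*I*b^3 - 5*b^2 - 26*I*b^2 - 3*b - 12*I*b - 12*I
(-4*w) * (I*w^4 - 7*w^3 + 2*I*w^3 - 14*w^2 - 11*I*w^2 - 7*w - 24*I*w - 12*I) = -4*I*w^5 + 28*w^4 - 8*I*w^4 + 56*w^3 + 44*I*w^3 + 28*w^2 + 96*I*w^2 + 48*I*w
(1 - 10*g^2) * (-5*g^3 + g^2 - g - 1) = 50*g^5 - 10*g^4 + 5*g^3 + 11*g^2 - g - 1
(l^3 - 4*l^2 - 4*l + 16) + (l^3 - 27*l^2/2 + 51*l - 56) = 2*l^3 - 35*l^2/2 + 47*l - 40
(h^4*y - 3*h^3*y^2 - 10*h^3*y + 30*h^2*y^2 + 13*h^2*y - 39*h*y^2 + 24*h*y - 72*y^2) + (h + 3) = h^4*y - 3*h^3*y^2 - 10*h^3*y + 30*h^2*y^2 + 13*h^2*y - 39*h*y^2 + 24*h*y + h - 72*y^2 + 3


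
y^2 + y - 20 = (y - 4)*(y + 5)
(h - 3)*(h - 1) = h^2 - 4*h + 3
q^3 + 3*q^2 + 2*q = q*(q + 1)*(q + 2)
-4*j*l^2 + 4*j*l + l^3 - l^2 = l*(-4*j + l)*(l - 1)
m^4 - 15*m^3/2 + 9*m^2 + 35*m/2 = m*(m - 5)*(m - 7/2)*(m + 1)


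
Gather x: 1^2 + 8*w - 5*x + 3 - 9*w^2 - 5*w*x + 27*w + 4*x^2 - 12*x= -9*w^2 + 35*w + 4*x^2 + x*(-5*w - 17) + 4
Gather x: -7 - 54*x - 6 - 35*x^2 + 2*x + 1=-35*x^2 - 52*x - 12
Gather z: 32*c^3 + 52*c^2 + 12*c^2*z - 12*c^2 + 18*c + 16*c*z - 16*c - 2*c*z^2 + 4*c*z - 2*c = 32*c^3 + 40*c^2 - 2*c*z^2 + z*(12*c^2 + 20*c)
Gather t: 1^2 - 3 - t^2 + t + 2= -t^2 + t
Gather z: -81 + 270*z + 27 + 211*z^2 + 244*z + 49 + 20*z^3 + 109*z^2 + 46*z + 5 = 20*z^3 + 320*z^2 + 560*z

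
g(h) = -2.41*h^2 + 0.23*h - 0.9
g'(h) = 0.23 - 4.82*h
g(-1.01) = -3.59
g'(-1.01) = 5.10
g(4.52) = -49.10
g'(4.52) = -21.56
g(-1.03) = -3.69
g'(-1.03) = 5.19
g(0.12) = -0.91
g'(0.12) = -0.35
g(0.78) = -2.19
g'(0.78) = -3.53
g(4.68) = -52.61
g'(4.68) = -22.33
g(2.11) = -11.14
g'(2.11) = -9.94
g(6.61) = -104.68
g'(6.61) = -31.63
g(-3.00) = -23.28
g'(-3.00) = 14.69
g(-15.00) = -546.60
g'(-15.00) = 72.53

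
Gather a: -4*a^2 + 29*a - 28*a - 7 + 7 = -4*a^2 + a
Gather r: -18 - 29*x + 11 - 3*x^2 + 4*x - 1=-3*x^2 - 25*x - 8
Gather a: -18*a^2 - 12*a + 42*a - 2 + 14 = -18*a^2 + 30*a + 12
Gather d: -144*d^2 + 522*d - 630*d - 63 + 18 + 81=-144*d^2 - 108*d + 36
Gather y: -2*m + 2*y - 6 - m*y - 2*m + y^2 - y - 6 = -4*m + y^2 + y*(1 - m) - 12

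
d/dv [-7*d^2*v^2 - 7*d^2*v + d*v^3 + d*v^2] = d*(-14*d*v - 7*d + 3*v^2 + 2*v)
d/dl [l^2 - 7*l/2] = 2*l - 7/2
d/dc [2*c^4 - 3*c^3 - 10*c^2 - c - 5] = 8*c^3 - 9*c^2 - 20*c - 1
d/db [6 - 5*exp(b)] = -5*exp(b)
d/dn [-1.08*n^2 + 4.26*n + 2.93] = 4.26 - 2.16*n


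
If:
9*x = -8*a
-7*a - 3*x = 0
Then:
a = 0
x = 0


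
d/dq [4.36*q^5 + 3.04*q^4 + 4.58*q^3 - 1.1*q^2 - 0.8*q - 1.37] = 21.8*q^4 + 12.16*q^3 + 13.74*q^2 - 2.2*q - 0.8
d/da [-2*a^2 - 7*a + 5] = -4*a - 7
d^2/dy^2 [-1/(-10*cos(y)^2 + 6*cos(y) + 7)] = 2*(200*sin(y)^4 - 258*sin(y)^2 + 183*cos(y)/2 - 45*cos(3*y)/2 - 48)/(10*sin(y)^2 + 6*cos(y) - 3)^3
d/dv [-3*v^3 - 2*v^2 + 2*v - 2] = -9*v^2 - 4*v + 2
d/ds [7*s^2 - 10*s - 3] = 14*s - 10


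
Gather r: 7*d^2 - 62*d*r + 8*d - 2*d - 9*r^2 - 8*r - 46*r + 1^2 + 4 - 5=7*d^2 + 6*d - 9*r^2 + r*(-62*d - 54)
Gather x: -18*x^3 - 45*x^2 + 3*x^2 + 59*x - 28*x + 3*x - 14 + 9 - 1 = -18*x^3 - 42*x^2 + 34*x - 6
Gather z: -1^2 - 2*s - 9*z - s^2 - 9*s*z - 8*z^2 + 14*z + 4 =-s^2 - 2*s - 8*z^2 + z*(5 - 9*s) + 3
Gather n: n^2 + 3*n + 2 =n^2 + 3*n + 2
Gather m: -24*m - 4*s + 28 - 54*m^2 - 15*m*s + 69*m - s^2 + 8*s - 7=-54*m^2 + m*(45 - 15*s) - s^2 + 4*s + 21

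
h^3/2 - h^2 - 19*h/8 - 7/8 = (h/2 + 1/2)*(h - 7/2)*(h + 1/2)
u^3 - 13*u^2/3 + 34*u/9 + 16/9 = (u - 8/3)*(u - 2)*(u + 1/3)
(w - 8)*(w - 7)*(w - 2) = w^3 - 17*w^2 + 86*w - 112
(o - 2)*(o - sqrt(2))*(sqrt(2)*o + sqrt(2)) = sqrt(2)*o^3 - 2*o^2 - sqrt(2)*o^2 - 2*sqrt(2)*o + 2*o + 4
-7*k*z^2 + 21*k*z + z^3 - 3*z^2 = z*(-7*k + z)*(z - 3)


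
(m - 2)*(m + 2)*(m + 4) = m^3 + 4*m^2 - 4*m - 16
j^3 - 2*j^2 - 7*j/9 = j*(j - 7/3)*(j + 1/3)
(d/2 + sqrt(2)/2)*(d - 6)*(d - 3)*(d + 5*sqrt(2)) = d^4/2 - 9*d^3/2 + 3*sqrt(2)*d^3 - 27*sqrt(2)*d^2 + 14*d^2 - 45*d + 54*sqrt(2)*d + 90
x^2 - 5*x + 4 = (x - 4)*(x - 1)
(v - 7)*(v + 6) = v^2 - v - 42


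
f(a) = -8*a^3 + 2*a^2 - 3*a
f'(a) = -24*a^2 + 4*a - 3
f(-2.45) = 137.00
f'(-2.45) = -156.86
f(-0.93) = 10.95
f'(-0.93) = -27.48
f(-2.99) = 240.70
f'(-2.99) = -229.52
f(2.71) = -152.66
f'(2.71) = -168.42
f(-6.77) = 2594.29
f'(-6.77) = -1130.07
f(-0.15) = 0.52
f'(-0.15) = -4.14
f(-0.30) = 1.30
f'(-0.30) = -6.36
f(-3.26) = 308.20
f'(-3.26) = -271.10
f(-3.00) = 243.00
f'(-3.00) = -231.00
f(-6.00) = 1818.00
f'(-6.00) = -891.00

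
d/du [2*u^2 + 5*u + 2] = 4*u + 5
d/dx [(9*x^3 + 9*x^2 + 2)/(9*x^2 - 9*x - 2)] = 9*(9*x^4 - 18*x^3 - 15*x^2 - 8*x + 2)/(81*x^4 - 162*x^3 + 45*x^2 + 36*x + 4)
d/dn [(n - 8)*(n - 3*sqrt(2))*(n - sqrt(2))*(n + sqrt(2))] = 4*n^3 - 24*n^2 - 9*sqrt(2)*n^2 - 4*n + 48*sqrt(2)*n + 6*sqrt(2) + 16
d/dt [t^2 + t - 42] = 2*t + 1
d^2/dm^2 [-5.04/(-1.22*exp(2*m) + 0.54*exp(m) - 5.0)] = ((2.7216 - 24.5952*exp(m))*(1.22*exp(2*m) - 0.54*exp(m) + 5.0) + 5.04*(2.44*exp(m) - 0.54)*(4.88*exp(m) - 1.08)*exp(m))*exp(m)/(1.22*exp(2*m) - 0.54*exp(m) + 5.0)^3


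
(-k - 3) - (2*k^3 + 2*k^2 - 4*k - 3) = -2*k^3 - 2*k^2 + 3*k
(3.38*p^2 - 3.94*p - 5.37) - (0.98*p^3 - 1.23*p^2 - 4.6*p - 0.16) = -0.98*p^3 + 4.61*p^2 + 0.66*p - 5.21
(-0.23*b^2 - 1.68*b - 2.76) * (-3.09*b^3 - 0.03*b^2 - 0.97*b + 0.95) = 0.7107*b^5 + 5.1981*b^4 + 8.8019*b^3 + 1.4939*b^2 + 1.0812*b - 2.622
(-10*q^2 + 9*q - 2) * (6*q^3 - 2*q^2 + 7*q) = -60*q^5 + 74*q^4 - 100*q^3 + 67*q^2 - 14*q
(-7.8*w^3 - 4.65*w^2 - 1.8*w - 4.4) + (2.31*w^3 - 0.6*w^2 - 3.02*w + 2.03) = -5.49*w^3 - 5.25*w^2 - 4.82*w - 2.37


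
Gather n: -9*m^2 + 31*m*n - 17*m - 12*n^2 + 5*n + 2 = -9*m^2 - 17*m - 12*n^2 + n*(31*m + 5) + 2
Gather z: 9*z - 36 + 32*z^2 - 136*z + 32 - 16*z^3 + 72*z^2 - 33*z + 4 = -16*z^3 + 104*z^2 - 160*z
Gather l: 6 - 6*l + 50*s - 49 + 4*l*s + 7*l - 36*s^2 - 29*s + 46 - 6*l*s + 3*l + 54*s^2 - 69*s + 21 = l*(4 - 2*s) + 18*s^2 - 48*s + 24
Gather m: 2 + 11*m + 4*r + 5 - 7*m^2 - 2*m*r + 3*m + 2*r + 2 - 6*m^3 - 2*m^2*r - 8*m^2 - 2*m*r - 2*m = -6*m^3 + m^2*(-2*r - 15) + m*(12 - 4*r) + 6*r + 9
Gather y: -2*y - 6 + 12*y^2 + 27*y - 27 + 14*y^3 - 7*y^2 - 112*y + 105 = 14*y^3 + 5*y^2 - 87*y + 72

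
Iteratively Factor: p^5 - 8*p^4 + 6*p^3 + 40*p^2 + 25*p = (p - 5)*(p^4 - 3*p^3 - 9*p^2 - 5*p) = p*(p - 5)*(p^3 - 3*p^2 - 9*p - 5) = p*(p - 5)*(p + 1)*(p^2 - 4*p - 5) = p*(p - 5)*(p + 1)^2*(p - 5)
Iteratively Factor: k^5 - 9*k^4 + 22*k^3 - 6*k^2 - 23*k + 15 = (k - 1)*(k^4 - 8*k^3 + 14*k^2 + 8*k - 15) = (k - 1)*(k + 1)*(k^3 - 9*k^2 + 23*k - 15) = (k - 1)^2*(k + 1)*(k^2 - 8*k + 15) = (k - 3)*(k - 1)^2*(k + 1)*(k - 5)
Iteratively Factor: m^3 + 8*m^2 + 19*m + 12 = (m + 3)*(m^2 + 5*m + 4) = (m + 1)*(m + 3)*(m + 4)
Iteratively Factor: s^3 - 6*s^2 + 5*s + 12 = (s - 4)*(s^2 - 2*s - 3) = (s - 4)*(s - 3)*(s + 1)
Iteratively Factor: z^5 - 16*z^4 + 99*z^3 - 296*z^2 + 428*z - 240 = (z - 3)*(z^4 - 13*z^3 + 60*z^2 - 116*z + 80) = (z - 3)*(z - 2)*(z^3 - 11*z^2 + 38*z - 40) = (z - 5)*(z - 3)*(z - 2)*(z^2 - 6*z + 8) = (z - 5)*(z - 4)*(z - 3)*(z - 2)*(z - 2)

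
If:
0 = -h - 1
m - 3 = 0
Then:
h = -1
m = 3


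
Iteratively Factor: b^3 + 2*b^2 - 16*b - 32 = (b - 4)*(b^2 + 6*b + 8) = (b - 4)*(b + 4)*(b + 2)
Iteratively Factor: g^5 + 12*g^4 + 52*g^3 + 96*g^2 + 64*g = (g + 2)*(g^4 + 10*g^3 + 32*g^2 + 32*g) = (g + 2)*(g + 4)*(g^3 + 6*g^2 + 8*g) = g*(g + 2)*(g + 4)*(g^2 + 6*g + 8) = g*(g + 2)*(g + 4)^2*(g + 2)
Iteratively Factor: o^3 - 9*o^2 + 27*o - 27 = (o - 3)*(o^2 - 6*o + 9) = (o - 3)^2*(o - 3)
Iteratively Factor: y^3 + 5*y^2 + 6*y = (y)*(y^2 + 5*y + 6) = y*(y + 2)*(y + 3)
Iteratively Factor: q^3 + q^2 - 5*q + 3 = (q - 1)*(q^2 + 2*q - 3) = (q - 1)^2*(q + 3)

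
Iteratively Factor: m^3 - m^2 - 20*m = (m)*(m^2 - m - 20) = m*(m + 4)*(m - 5)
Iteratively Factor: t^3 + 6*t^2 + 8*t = (t + 2)*(t^2 + 4*t) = t*(t + 2)*(t + 4)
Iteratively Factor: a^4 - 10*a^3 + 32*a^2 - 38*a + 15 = (a - 1)*(a^3 - 9*a^2 + 23*a - 15) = (a - 5)*(a - 1)*(a^2 - 4*a + 3) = (a - 5)*(a - 3)*(a - 1)*(a - 1)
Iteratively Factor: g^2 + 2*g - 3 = (g + 3)*(g - 1)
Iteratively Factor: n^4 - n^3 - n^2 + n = (n - 1)*(n^3 - n) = (n - 1)*(n + 1)*(n^2 - n) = n*(n - 1)*(n + 1)*(n - 1)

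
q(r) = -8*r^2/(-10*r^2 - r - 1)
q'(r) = -8*r^2*(20*r + 1)/(-10*r^2 - r - 1)^2 - 16*r/(-10*r^2 - r - 1)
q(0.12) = 0.09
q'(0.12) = 1.27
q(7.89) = 0.79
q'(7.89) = 0.00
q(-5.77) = 0.81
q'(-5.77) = 0.00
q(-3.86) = 0.82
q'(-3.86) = 0.00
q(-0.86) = 0.79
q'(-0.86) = -0.14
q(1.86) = 0.74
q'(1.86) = 0.04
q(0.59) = 0.55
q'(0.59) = 0.48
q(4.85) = 0.78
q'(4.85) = 0.00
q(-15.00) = 0.81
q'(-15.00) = 0.00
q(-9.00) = 0.81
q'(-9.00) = 0.00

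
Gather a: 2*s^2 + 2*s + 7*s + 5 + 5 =2*s^2 + 9*s + 10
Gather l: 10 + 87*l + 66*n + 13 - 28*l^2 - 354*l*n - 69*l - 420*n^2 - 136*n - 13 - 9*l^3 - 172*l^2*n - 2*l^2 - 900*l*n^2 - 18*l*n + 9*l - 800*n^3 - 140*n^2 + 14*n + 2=-9*l^3 + l^2*(-172*n - 30) + l*(-900*n^2 - 372*n + 27) - 800*n^3 - 560*n^2 - 56*n + 12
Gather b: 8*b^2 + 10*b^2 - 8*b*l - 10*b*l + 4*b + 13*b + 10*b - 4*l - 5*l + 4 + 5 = 18*b^2 + b*(27 - 18*l) - 9*l + 9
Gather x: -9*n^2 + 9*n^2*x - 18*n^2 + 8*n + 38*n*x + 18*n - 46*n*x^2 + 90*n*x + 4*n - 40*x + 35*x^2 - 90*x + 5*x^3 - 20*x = -27*n^2 + 30*n + 5*x^3 + x^2*(35 - 46*n) + x*(9*n^2 + 128*n - 150)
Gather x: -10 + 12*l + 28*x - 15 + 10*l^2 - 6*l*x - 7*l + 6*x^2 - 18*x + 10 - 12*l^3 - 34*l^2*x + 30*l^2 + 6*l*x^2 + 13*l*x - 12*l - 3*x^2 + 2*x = -12*l^3 + 40*l^2 - 7*l + x^2*(6*l + 3) + x*(-34*l^2 + 7*l + 12) - 15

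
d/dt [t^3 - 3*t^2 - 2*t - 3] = 3*t^2 - 6*t - 2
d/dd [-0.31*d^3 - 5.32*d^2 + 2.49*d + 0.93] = -0.93*d^2 - 10.64*d + 2.49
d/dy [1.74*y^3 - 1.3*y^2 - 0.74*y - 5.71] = 5.22*y^2 - 2.6*y - 0.74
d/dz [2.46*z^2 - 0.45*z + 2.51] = 4.92*z - 0.45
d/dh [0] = 0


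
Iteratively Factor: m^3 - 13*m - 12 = (m + 1)*(m^2 - m - 12) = (m + 1)*(m + 3)*(m - 4)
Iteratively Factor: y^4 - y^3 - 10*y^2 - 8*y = (y + 1)*(y^3 - 2*y^2 - 8*y) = (y + 1)*(y + 2)*(y^2 - 4*y) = (y - 4)*(y + 1)*(y + 2)*(y)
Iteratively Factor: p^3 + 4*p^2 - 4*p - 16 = (p - 2)*(p^2 + 6*p + 8) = (p - 2)*(p + 4)*(p + 2)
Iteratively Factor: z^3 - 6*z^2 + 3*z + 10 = (z + 1)*(z^2 - 7*z + 10) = (z - 2)*(z + 1)*(z - 5)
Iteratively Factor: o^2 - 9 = (o - 3)*(o + 3)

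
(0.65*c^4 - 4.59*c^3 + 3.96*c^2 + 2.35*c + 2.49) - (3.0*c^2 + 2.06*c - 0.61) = 0.65*c^4 - 4.59*c^3 + 0.96*c^2 + 0.29*c + 3.1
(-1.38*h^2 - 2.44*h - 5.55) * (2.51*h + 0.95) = -3.4638*h^3 - 7.4354*h^2 - 16.2485*h - 5.2725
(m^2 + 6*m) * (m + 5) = m^3 + 11*m^2 + 30*m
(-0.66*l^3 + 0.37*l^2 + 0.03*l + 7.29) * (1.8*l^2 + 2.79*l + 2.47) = -1.188*l^5 - 1.1754*l^4 - 0.5439*l^3 + 14.1196*l^2 + 20.4132*l + 18.0063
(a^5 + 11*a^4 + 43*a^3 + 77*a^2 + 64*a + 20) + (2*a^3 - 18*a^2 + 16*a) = a^5 + 11*a^4 + 45*a^3 + 59*a^2 + 80*a + 20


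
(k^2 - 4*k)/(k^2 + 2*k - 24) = k/(k + 6)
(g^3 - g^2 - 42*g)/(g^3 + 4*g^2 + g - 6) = g*(g^2 - g - 42)/(g^3 + 4*g^2 + g - 6)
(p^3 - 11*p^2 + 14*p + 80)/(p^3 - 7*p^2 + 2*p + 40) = (p - 8)/(p - 4)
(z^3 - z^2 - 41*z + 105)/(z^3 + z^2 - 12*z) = (z^2 + 2*z - 35)/(z*(z + 4))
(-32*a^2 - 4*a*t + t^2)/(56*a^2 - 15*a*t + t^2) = (4*a + t)/(-7*a + t)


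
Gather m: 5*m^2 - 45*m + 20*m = 5*m^2 - 25*m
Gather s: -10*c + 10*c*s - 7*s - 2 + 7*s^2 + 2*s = -10*c + 7*s^2 + s*(10*c - 5) - 2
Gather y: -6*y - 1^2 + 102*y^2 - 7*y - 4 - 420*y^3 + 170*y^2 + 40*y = -420*y^3 + 272*y^2 + 27*y - 5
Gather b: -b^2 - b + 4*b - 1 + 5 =-b^2 + 3*b + 4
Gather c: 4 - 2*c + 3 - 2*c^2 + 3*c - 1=-2*c^2 + c + 6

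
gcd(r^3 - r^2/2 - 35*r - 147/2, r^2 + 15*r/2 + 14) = r + 7/2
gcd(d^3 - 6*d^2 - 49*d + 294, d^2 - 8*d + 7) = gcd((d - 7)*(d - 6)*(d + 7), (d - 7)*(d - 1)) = d - 7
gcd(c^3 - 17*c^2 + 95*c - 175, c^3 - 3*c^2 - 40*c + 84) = c - 7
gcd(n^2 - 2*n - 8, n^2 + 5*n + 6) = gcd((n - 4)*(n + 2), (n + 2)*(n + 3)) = n + 2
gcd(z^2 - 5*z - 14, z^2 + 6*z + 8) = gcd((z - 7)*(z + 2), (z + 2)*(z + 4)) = z + 2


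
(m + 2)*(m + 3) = m^2 + 5*m + 6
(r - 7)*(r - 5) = r^2 - 12*r + 35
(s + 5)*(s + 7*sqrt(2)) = s^2 + 5*s + 7*sqrt(2)*s + 35*sqrt(2)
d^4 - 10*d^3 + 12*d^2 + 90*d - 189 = (d - 7)*(d - 3)^2*(d + 3)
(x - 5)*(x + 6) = x^2 + x - 30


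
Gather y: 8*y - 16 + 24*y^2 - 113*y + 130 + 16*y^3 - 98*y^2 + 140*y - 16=16*y^3 - 74*y^2 + 35*y + 98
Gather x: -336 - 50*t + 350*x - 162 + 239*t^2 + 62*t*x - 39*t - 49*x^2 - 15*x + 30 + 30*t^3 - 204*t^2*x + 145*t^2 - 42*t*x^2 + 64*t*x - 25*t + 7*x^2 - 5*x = 30*t^3 + 384*t^2 - 114*t + x^2*(-42*t - 42) + x*(-204*t^2 + 126*t + 330) - 468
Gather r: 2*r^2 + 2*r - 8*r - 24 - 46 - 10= 2*r^2 - 6*r - 80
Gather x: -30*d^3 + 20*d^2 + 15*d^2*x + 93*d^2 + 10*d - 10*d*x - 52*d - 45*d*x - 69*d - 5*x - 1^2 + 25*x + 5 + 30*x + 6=-30*d^3 + 113*d^2 - 111*d + x*(15*d^2 - 55*d + 50) + 10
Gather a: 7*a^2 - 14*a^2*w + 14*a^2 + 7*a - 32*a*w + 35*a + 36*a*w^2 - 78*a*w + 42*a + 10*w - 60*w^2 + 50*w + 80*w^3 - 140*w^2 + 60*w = a^2*(21 - 14*w) + a*(36*w^2 - 110*w + 84) + 80*w^3 - 200*w^2 + 120*w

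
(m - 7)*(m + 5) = m^2 - 2*m - 35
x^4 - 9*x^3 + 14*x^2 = x^2*(x - 7)*(x - 2)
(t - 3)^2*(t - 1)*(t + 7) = t^4 - 34*t^2 + 96*t - 63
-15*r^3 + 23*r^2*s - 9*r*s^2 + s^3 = (-5*r + s)*(-3*r + s)*(-r + s)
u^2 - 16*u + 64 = (u - 8)^2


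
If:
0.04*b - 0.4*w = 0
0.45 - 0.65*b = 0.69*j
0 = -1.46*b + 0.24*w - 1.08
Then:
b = -0.75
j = 1.36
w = -0.08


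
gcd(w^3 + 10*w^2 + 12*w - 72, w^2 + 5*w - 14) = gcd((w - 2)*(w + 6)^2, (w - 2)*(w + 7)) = w - 2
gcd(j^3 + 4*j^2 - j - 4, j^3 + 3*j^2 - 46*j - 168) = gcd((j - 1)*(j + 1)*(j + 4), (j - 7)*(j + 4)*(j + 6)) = j + 4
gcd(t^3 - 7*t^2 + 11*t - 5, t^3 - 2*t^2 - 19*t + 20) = t^2 - 6*t + 5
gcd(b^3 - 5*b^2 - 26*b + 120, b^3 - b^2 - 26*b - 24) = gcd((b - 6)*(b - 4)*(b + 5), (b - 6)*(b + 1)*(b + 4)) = b - 6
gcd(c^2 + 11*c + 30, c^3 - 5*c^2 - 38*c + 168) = c + 6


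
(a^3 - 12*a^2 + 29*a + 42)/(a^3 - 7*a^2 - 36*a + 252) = (a + 1)/(a + 6)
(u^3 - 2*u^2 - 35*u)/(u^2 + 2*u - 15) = u*(u - 7)/(u - 3)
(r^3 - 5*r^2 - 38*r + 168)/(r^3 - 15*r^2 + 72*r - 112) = (r + 6)/(r - 4)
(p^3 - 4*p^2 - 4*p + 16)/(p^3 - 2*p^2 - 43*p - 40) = (-p^3 + 4*p^2 + 4*p - 16)/(-p^3 + 2*p^2 + 43*p + 40)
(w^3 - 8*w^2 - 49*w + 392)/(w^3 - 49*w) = (w - 8)/w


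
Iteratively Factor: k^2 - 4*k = (k - 4)*(k)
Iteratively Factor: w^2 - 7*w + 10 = (w - 5)*(w - 2)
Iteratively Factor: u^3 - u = (u)*(u^2 - 1) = u*(u - 1)*(u + 1)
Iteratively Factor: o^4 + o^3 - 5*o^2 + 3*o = (o)*(o^3 + o^2 - 5*o + 3) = o*(o - 1)*(o^2 + 2*o - 3) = o*(o - 1)^2*(o + 3)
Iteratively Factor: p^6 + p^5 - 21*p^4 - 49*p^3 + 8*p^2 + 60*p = (p + 2)*(p^5 - p^4 - 19*p^3 - 11*p^2 + 30*p) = p*(p + 2)*(p^4 - p^3 - 19*p^2 - 11*p + 30) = p*(p - 1)*(p + 2)*(p^3 - 19*p - 30) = p*(p - 5)*(p - 1)*(p + 2)*(p^2 + 5*p + 6) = p*(p - 5)*(p - 1)*(p + 2)^2*(p + 3)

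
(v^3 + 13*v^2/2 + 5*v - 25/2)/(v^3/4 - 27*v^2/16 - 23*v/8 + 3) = 8*(2*v^3 + 13*v^2 + 10*v - 25)/(4*v^3 - 27*v^2 - 46*v + 48)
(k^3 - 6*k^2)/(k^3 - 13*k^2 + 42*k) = k/(k - 7)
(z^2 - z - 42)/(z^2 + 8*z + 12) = (z - 7)/(z + 2)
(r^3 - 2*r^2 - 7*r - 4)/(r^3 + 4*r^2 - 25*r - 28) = (r + 1)/(r + 7)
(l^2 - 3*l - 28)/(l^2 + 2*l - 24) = (l^2 - 3*l - 28)/(l^2 + 2*l - 24)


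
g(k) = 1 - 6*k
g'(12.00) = -6.00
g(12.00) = -71.00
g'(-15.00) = -6.00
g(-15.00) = 91.00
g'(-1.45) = -6.00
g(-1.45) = 9.70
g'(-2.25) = -6.00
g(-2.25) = 14.50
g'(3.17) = -6.00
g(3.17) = -18.02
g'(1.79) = -6.00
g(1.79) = -9.74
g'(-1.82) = -6.00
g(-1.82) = 11.92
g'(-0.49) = -6.00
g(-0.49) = 3.94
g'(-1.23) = -6.00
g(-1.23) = 8.38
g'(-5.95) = -6.00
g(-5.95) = 36.70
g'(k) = -6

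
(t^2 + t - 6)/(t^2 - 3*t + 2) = (t + 3)/(t - 1)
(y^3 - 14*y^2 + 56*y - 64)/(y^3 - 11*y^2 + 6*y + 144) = (y^2 - 6*y + 8)/(y^2 - 3*y - 18)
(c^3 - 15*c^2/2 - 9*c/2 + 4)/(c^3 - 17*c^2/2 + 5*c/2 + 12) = (2*c - 1)/(2*c - 3)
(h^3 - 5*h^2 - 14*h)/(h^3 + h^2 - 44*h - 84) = h/(h + 6)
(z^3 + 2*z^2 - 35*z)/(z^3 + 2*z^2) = (z^2 + 2*z - 35)/(z*(z + 2))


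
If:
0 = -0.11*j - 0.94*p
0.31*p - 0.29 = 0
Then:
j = -7.99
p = 0.94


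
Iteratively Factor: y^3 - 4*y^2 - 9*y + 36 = (y - 3)*(y^2 - y - 12) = (y - 3)*(y + 3)*(y - 4)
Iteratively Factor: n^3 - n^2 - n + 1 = (n - 1)*(n^2 - 1) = (n - 1)*(n + 1)*(n - 1)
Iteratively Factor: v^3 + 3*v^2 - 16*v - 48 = (v - 4)*(v^2 + 7*v + 12) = (v - 4)*(v + 3)*(v + 4)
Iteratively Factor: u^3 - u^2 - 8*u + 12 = (u + 3)*(u^2 - 4*u + 4) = (u - 2)*(u + 3)*(u - 2)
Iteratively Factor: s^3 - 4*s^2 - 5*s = (s)*(s^2 - 4*s - 5) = s*(s - 5)*(s + 1)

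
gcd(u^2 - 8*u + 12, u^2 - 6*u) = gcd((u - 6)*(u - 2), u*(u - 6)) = u - 6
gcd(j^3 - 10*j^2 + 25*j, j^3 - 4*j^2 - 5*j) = j^2 - 5*j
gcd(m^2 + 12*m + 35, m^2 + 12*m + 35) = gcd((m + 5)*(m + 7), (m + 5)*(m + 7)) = m^2 + 12*m + 35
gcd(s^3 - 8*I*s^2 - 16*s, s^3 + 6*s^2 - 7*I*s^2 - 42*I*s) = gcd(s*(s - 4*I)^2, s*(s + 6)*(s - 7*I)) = s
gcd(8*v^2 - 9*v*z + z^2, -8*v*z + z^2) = -8*v + z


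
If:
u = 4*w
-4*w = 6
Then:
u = -6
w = -3/2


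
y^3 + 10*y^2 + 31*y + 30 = (y + 2)*(y + 3)*(y + 5)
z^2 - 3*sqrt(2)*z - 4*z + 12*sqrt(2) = (z - 4)*(z - 3*sqrt(2))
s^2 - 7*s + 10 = (s - 5)*(s - 2)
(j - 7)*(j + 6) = j^2 - j - 42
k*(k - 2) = k^2 - 2*k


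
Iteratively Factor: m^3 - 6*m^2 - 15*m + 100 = (m - 5)*(m^2 - m - 20) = (m - 5)*(m + 4)*(m - 5)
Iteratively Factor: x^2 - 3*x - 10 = (x + 2)*(x - 5)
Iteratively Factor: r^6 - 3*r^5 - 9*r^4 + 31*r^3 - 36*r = (r)*(r^5 - 3*r^4 - 9*r^3 + 31*r^2 - 36) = r*(r - 2)*(r^4 - r^3 - 11*r^2 + 9*r + 18) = r*(r - 2)*(r + 1)*(r^3 - 2*r^2 - 9*r + 18) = r*(r - 2)*(r + 1)*(r + 3)*(r^2 - 5*r + 6) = r*(r - 2)^2*(r + 1)*(r + 3)*(r - 3)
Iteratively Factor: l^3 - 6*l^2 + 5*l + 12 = (l + 1)*(l^2 - 7*l + 12) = (l - 3)*(l + 1)*(l - 4)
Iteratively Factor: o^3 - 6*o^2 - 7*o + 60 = (o - 5)*(o^2 - o - 12) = (o - 5)*(o + 3)*(o - 4)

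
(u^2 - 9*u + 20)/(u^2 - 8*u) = (u^2 - 9*u + 20)/(u*(u - 8))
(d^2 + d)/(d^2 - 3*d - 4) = d/(d - 4)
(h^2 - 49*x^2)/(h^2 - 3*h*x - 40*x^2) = (-h^2 + 49*x^2)/(-h^2 + 3*h*x + 40*x^2)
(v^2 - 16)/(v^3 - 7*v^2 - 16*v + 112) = 1/(v - 7)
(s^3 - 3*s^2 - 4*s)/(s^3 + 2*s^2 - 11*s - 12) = s*(s - 4)/(s^2 + s - 12)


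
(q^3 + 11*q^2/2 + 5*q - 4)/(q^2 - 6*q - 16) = (q^2 + 7*q/2 - 2)/(q - 8)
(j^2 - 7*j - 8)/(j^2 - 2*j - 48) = (j + 1)/(j + 6)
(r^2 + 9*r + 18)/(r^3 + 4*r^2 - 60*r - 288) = (r + 3)/(r^2 - 2*r - 48)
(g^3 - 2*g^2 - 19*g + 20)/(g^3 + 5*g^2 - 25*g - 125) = (g^2 + 3*g - 4)/(g^2 + 10*g + 25)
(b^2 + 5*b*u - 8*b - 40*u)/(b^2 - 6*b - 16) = (b + 5*u)/(b + 2)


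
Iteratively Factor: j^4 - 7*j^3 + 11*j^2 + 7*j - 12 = (j - 3)*(j^3 - 4*j^2 - j + 4) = (j - 4)*(j - 3)*(j^2 - 1) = (j - 4)*(j - 3)*(j + 1)*(j - 1)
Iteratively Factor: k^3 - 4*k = (k - 2)*(k^2 + 2*k) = (k - 2)*(k + 2)*(k)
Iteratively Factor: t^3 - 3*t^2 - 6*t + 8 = (t + 2)*(t^2 - 5*t + 4) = (t - 1)*(t + 2)*(t - 4)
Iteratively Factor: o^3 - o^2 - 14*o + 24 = (o - 3)*(o^2 + 2*o - 8) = (o - 3)*(o - 2)*(o + 4)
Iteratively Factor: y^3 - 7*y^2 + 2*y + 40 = (y - 5)*(y^2 - 2*y - 8) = (y - 5)*(y - 4)*(y + 2)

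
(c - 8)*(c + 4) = c^2 - 4*c - 32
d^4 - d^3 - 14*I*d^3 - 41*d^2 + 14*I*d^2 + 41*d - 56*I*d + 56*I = (d - 1)*(d - 8*I)*(d - 7*I)*(d + I)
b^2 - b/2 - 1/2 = (b - 1)*(b + 1/2)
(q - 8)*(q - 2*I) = q^2 - 8*q - 2*I*q + 16*I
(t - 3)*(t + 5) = t^2 + 2*t - 15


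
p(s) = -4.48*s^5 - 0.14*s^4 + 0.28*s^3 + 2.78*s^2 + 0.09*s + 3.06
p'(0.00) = 0.09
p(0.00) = 3.06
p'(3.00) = -1805.19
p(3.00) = -1064.07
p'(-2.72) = -1223.64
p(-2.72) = 677.08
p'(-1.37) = -83.42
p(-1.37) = 28.56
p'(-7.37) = -65858.38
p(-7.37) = 97040.94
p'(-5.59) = -21779.26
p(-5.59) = 24357.09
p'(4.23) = -7175.24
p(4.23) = -6037.53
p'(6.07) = -30469.50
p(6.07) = -36937.98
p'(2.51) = -878.60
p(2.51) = -426.65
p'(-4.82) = -12034.76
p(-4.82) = 11615.32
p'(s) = -22.4*s^4 - 0.56*s^3 + 0.84*s^2 + 5.56*s + 0.09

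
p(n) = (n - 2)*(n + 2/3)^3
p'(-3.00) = -94.37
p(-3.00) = 63.52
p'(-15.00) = -13422.37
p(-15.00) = 50059.96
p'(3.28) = 121.29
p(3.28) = 78.69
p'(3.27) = 120.05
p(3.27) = 77.48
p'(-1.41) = -6.06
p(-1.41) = 1.40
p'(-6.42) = -1026.57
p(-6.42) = 1603.51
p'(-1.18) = -2.65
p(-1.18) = 0.43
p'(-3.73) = -190.06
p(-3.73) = 164.72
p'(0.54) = -4.62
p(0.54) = -2.57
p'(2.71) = 62.79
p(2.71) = 27.34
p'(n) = 3*(n - 2)*(n + 2/3)^2 + (n + 2/3)^3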